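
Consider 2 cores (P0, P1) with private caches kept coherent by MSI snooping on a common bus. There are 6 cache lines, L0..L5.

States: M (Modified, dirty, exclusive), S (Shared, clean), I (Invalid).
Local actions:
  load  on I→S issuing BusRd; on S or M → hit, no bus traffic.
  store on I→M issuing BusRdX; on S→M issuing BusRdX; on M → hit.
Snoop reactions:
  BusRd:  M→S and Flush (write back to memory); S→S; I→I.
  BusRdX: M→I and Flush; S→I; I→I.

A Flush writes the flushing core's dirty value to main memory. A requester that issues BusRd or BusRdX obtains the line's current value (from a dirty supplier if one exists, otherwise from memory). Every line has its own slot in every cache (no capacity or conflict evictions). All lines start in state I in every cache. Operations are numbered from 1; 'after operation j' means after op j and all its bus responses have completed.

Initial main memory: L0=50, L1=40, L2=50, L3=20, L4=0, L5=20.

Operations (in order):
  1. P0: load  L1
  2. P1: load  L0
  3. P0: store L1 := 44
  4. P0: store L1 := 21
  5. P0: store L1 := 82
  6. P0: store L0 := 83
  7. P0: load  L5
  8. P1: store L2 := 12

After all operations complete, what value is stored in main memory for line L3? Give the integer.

memory[L3] = 20

step 1: P0: load  L1  ⟶  SI  (L1)  txn=BusRd  M[L1]=40
step 2: P1: load  L0  ⟶  IS  (L0)  txn=BusRd  M[L0]=50
step 3: P0: store L1 := 44  ⟶  MI  (L1)  txn=BusRdX  M[L1]=40
step 4: P0: store L1 := 21  ⟶  MI  (L1)  txn=∅  M[L1]=40
step 5: P0: store L1 := 82  ⟶  MI  (L1)  txn=∅  M[L1]=40
step 6: P0: store L0 := 83  ⟶  MI  (L0)  txn=BusRdX  M[L0]=50
step 7: P0: load  L5  ⟶  SI  (L5)  txn=BusRd  M[L5]=20
step 8: P1: store L2 := 12  ⟶  IM  (L2)  txn=BusRdX  M[L2]=50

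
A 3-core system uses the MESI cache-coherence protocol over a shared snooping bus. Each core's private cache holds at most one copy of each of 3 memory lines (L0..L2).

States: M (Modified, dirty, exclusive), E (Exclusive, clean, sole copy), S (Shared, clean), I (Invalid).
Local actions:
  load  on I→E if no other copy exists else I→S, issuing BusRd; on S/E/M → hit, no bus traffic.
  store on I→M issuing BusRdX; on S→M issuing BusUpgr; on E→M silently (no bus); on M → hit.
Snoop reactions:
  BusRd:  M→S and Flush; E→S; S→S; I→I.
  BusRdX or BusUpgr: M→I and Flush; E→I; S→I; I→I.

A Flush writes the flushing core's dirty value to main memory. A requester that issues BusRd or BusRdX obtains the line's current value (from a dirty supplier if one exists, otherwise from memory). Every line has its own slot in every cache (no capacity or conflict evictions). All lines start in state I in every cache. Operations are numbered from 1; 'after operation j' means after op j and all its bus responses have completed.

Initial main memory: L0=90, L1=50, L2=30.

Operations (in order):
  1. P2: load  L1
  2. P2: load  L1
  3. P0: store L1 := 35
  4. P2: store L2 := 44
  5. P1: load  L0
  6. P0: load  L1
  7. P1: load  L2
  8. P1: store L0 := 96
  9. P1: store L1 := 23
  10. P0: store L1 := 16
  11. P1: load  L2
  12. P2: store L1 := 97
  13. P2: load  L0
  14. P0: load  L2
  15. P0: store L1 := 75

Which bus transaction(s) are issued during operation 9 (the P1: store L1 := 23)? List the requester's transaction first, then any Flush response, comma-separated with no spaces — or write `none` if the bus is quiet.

bus = BusRdX,Flush

[1] P2: load  L1 | P0:I, P1:I, P2:E(50) | bus: BusRd
[2] P2: load  L1 | P0:I, P1:I, P2:E(50) | bus: none
[3] P0: store L1 := 35 | P0:M(35), P1:I, P2:I | bus: BusRdX
[4] P2: store L2 := 44 | P0:I, P1:I, P2:M(44) | bus: BusRdX
[5] P1: load  L0 | P0:I, P1:E(90), P2:I | bus: BusRd
[6] P0: load  L1 | P0:M(35), P1:I, P2:I | bus: none
[7] P1: load  L2 | P0:I, P1:S(44), P2:S(44) | bus: BusRd,Flush
[8] P1: store L0 := 96 | P0:I, P1:M(96), P2:I | bus: none
[9] P1: store L1 := 23 | P0:I, P1:M(23), P2:I | bus: BusRdX,Flush
[10] P0: store L1 := 16 | P0:M(16), P1:I, P2:I | bus: BusRdX,Flush
[11] P1: load  L2 | P0:I, P1:S(44), P2:S(44) | bus: none
[12] P2: store L1 := 97 | P0:I, P1:I, P2:M(97) | bus: BusRdX,Flush
[13] P2: load  L0 | P0:I, P1:S(96), P2:S(96) | bus: BusRd,Flush
[14] P0: load  L2 | P0:S(44), P1:S(44), P2:S(44) | bus: BusRd
[15] P0: store L1 := 75 | P0:M(75), P1:I, P2:I | bus: BusRdX,Flush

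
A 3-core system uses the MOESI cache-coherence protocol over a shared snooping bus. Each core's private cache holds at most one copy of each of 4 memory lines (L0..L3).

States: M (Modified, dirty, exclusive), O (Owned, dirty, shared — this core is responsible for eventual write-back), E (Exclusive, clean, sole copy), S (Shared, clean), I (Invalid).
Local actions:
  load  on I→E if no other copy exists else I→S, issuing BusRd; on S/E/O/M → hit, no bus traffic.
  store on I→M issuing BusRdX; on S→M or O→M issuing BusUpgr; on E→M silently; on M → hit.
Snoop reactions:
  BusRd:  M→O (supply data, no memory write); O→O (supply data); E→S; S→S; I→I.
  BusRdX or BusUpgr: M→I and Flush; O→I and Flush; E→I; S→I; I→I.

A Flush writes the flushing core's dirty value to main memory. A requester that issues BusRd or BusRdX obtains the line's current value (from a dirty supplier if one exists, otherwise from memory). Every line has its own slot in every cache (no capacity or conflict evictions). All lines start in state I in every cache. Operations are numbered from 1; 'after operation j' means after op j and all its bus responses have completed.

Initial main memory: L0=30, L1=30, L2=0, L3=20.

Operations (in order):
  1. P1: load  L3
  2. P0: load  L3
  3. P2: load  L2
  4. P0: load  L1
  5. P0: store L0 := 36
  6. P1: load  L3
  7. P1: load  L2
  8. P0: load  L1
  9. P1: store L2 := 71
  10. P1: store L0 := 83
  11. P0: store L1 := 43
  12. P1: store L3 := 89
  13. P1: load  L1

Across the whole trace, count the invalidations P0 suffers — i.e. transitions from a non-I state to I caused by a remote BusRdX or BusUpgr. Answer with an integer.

invalidations = 2

1. P1: load  L3  bus=[BusRd]  L3: P0=I P1=E P2=I  mem[L3]=20
2. P0: load  L3  bus=[BusRd]  L3: P0=S P1=S P2=I  mem[L3]=20
3. P2: load  L2  bus=[BusRd]  L2: P0=I P1=I P2=E  mem[L2]=0
4. P0: load  L1  bus=[BusRd]  L1: P0=E P1=I P2=I  mem[L1]=30
5. P0: store L0 := 36  bus=[BusRdX]  L0: P0=M P1=I P2=I  mem[L0]=30
6. P1: load  L3  bus=[-]  L3: P0=S P1=S P2=I  mem[L3]=20
7. P1: load  L2  bus=[BusRd]  L2: P0=I P1=S P2=S  mem[L2]=0
8. P0: load  L1  bus=[-]  L1: P0=E P1=I P2=I  mem[L1]=30
9. P1: store L2 := 71  bus=[BusUpgr]  L2: P0=I P1=M P2=I  mem[L2]=0
10. P1: store L0 := 83  bus=[BusRdX,Flush]  L0: P0=I P1=M P2=I  mem[L0]=36
11. P0: store L1 := 43  bus=[-]  L1: P0=M P1=I P2=I  mem[L1]=30
12. P1: store L3 := 89  bus=[BusUpgr]  L3: P0=I P1=M P2=I  mem[L3]=20
13. P1: load  L1  bus=[BusRd]  L1: P0=O P1=S P2=I  mem[L1]=30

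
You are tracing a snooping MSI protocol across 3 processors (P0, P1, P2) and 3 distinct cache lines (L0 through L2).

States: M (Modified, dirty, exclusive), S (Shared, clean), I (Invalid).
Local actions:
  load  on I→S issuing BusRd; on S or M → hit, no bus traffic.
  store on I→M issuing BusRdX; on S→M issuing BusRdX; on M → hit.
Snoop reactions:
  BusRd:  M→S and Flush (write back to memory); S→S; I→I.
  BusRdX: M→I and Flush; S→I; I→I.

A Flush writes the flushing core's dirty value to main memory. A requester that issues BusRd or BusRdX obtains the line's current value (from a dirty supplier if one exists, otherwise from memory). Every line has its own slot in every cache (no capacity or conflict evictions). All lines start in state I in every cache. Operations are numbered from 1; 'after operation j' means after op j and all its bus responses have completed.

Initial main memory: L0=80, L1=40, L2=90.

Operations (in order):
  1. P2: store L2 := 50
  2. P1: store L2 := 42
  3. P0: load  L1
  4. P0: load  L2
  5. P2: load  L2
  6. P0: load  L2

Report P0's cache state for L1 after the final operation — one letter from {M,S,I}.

[1] P2: store L2 := 50 | P0:I, P1:I, P2:M(50) | bus: BusRdX
[2] P1: store L2 := 42 | P0:I, P1:M(42), P2:I | bus: BusRdX,Flush
[3] P0: load  L1 | P0:S(40), P1:I, P2:I | bus: BusRd
[4] P0: load  L2 | P0:S(42), P1:S(42), P2:I | bus: BusRd,Flush
[5] P2: load  L2 | P0:S(42), P1:S(42), P2:S(42) | bus: BusRd
[6] P0: load  L2 | P0:S(42), P1:S(42), P2:S(42) | bus: none

state = S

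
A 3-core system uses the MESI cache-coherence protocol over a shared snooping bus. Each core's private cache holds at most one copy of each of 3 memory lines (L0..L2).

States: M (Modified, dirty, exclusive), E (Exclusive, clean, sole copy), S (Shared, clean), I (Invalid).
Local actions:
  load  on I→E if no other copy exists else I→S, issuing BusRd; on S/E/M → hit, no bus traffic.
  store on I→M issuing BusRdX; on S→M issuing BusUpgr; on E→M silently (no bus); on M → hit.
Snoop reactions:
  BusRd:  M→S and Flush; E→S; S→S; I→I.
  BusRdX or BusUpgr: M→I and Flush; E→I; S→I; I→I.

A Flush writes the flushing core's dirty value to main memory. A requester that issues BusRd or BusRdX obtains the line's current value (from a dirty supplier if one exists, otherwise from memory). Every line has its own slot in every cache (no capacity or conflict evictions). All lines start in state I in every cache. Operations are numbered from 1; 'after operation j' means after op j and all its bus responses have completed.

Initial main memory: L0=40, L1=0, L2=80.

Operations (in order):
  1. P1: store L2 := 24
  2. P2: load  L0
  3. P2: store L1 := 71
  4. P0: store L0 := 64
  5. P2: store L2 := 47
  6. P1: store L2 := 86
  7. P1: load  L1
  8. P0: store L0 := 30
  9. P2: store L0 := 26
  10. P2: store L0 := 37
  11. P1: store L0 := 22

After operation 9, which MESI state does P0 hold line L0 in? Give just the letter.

state = I

[1] P1: store L2 := 24 | P0:I, P1:M(24), P2:I | bus: BusRdX
[2] P2: load  L0 | P0:I, P1:I, P2:E(40) | bus: BusRd
[3] P2: store L1 := 71 | P0:I, P1:I, P2:M(71) | bus: BusRdX
[4] P0: store L0 := 64 | P0:M(64), P1:I, P2:I | bus: BusRdX
[5] P2: store L2 := 47 | P0:I, P1:I, P2:M(47) | bus: BusRdX,Flush
[6] P1: store L2 := 86 | P0:I, P1:M(86), P2:I | bus: BusRdX,Flush
[7] P1: load  L1 | P0:I, P1:S(71), P2:S(71) | bus: BusRd,Flush
[8] P0: store L0 := 30 | P0:M(30), P1:I, P2:I | bus: none
[9] P2: store L0 := 26 | P0:I, P1:I, P2:M(26) | bus: BusRdX,Flush
[10] P2: store L0 := 37 | P0:I, P1:I, P2:M(37) | bus: none
[11] P1: store L0 := 22 | P0:I, P1:M(22), P2:I | bus: BusRdX,Flush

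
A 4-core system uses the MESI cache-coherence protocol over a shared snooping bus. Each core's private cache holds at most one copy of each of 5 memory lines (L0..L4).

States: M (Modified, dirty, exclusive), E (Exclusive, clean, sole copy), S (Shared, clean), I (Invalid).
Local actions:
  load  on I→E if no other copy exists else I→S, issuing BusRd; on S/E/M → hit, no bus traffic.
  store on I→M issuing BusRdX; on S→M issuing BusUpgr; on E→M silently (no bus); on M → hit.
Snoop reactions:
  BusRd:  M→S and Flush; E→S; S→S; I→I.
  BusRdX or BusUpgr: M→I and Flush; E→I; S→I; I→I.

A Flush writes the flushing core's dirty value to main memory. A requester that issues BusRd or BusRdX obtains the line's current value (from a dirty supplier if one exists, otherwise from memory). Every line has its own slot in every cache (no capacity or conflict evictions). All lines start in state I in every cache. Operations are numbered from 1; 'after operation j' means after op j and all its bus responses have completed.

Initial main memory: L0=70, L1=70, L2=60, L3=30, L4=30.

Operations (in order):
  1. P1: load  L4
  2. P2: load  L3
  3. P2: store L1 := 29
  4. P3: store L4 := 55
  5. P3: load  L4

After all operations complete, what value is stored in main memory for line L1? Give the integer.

memory[L1] = 70

1. P1: load  L4  bus=[BusRd]  L4: P0=I P1=E P2=I P3=I  mem[L4]=30
2. P2: load  L3  bus=[BusRd]  L3: P0=I P1=I P2=E P3=I  mem[L3]=30
3. P2: store L1 := 29  bus=[BusRdX]  L1: P0=I P1=I P2=M P3=I  mem[L1]=70
4. P3: store L4 := 55  bus=[BusRdX]  L4: P0=I P1=I P2=I P3=M  mem[L4]=30
5. P3: load  L4  bus=[-]  L4: P0=I P1=I P2=I P3=M  mem[L4]=30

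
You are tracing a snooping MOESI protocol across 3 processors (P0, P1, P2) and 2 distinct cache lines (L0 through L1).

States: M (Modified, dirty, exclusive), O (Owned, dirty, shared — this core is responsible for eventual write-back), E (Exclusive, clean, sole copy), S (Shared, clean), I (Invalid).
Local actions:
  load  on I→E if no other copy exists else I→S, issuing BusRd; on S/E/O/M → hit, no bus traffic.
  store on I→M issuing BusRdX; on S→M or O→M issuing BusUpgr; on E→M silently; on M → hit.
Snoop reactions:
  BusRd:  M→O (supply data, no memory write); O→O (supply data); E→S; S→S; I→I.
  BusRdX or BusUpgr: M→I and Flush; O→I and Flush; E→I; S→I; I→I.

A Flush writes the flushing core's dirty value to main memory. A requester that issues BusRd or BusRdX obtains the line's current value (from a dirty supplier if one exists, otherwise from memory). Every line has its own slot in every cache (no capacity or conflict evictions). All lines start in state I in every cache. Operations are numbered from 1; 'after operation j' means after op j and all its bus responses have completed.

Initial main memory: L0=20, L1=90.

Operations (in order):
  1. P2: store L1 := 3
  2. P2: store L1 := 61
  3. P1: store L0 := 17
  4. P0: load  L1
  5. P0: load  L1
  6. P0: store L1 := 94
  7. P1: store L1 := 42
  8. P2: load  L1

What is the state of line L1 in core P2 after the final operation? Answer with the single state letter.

1. P2: store L1 := 3  bus=[BusRdX]  L1: P0=I P1=I P2=M  mem[L1]=90
2. P2: store L1 := 61  bus=[-]  L1: P0=I P1=I P2=M  mem[L1]=90
3. P1: store L0 := 17  bus=[BusRdX]  L0: P0=I P1=M P2=I  mem[L0]=20
4. P0: load  L1  bus=[BusRd]  L1: P0=S P1=I P2=O  mem[L1]=90
5. P0: load  L1  bus=[-]  L1: P0=S P1=I P2=O  mem[L1]=90
6. P0: store L1 := 94  bus=[BusUpgr,Flush]  L1: P0=M P1=I P2=I  mem[L1]=61
7. P1: store L1 := 42  bus=[BusRdX,Flush]  L1: P0=I P1=M P2=I  mem[L1]=94
8. P2: load  L1  bus=[BusRd]  L1: P0=I P1=O P2=S  mem[L1]=94

state = S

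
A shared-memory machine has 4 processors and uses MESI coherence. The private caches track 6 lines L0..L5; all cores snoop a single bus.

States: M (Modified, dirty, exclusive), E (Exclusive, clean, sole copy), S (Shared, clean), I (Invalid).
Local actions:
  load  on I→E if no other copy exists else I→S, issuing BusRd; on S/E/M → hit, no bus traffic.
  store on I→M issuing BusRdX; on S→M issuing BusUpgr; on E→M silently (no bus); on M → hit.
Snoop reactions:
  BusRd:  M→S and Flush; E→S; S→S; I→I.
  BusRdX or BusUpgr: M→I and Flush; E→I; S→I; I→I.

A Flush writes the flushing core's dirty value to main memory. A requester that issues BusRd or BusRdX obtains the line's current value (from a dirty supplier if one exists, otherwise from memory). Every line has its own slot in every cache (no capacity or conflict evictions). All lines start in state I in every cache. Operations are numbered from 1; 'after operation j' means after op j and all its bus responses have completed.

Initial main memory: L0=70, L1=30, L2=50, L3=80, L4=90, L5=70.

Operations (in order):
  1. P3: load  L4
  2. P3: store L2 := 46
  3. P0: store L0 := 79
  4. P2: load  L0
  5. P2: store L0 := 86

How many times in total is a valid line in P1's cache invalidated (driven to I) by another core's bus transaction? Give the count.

  op1 P3: load  L4 → I/I/I/E on L4; bus BusRd; mem=90
  op2 P3: store L2 := 46 → I/I/I/M on L2; bus BusRdX; mem=50
  op3 P0: store L0 := 79 → M/I/I/I on L0; bus BusRdX; mem=70
  op4 P2: load  L0 → S/I/S/I on L0; bus BusRd Flush; mem=79
  op5 P2: store L0 := 86 → I/I/M/I on L0; bus BusUpgr; mem=79

invalidations = 0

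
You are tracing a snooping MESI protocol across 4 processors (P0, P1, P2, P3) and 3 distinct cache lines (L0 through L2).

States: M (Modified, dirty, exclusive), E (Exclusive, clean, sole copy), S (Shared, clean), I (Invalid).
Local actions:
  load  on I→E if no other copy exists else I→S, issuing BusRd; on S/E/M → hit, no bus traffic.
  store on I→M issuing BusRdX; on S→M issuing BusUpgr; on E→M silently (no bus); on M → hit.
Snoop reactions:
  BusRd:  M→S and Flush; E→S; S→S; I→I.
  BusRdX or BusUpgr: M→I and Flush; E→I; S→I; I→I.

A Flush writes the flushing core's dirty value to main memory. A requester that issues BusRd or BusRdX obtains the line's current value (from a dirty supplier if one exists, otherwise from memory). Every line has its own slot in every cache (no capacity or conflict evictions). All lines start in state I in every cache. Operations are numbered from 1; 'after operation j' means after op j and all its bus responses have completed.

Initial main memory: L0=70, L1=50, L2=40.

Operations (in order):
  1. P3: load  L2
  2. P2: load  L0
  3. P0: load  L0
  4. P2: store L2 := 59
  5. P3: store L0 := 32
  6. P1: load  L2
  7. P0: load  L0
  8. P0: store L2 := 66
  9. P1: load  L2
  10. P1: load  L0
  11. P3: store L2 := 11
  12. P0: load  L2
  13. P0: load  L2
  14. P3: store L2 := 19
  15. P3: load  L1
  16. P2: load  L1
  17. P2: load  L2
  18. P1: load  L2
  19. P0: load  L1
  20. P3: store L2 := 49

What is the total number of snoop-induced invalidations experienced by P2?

  op1 P3: load  L2 → I/I/I/E on L2; bus BusRd; mem=40
  op2 P2: load  L0 → I/I/E/I on L0; bus BusRd; mem=70
  op3 P0: load  L0 → S/I/S/I on L0; bus BusRd; mem=70
  op4 P2: store L2 := 59 → I/I/M/I on L2; bus BusRdX; mem=40
  op5 P3: store L0 := 32 → I/I/I/M on L0; bus BusRdX; mem=70
  op6 P1: load  L2 → I/S/S/I on L2; bus BusRd Flush; mem=59
  op7 P0: load  L0 → S/I/I/S on L0; bus BusRd Flush; mem=32
  op8 P0: store L2 := 66 → M/I/I/I on L2; bus BusRdX; mem=59
  op9 P1: load  L2 → S/S/I/I on L2; bus BusRd Flush; mem=66
  op10 P1: load  L0 → S/S/I/S on L0; bus BusRd; mem=32
  op11 P3: store L2 := 11 → I/I/I/M on L2; bus BusRdX; mem=66
  op12 P0: load  L2 → S/I/I/S on L2; bus BusRd Flush; mem=11
  op13 P0: load  L2 → S/I/I/S on L2; bus (none); mem=11
  op14 P3: store L2 := 19 → I/I/I/M on L2; bus BusUpgr; mem=11
  op15 P3: load  L1 → I/I/I/E on L1; bus BusRd; mem=50
  op16 P2: load  L1 → I/I/S/S on L1; bus BusRd; mem=50
  op17 P2: load  L2 → I/I/S/S on L2; bus BusRd Flush; mem=19
  op18 P1: load  L2 → I/S/S/S on L2; bus BusRd; mem=19
  op19 P0: load  L1 → S/I/S/S on L1; bus BusRd; mem=50
  op20 P3: store L2 := 49 → I/I/I/M on L2; bus BusUpgr; mem=19

invalidations = 3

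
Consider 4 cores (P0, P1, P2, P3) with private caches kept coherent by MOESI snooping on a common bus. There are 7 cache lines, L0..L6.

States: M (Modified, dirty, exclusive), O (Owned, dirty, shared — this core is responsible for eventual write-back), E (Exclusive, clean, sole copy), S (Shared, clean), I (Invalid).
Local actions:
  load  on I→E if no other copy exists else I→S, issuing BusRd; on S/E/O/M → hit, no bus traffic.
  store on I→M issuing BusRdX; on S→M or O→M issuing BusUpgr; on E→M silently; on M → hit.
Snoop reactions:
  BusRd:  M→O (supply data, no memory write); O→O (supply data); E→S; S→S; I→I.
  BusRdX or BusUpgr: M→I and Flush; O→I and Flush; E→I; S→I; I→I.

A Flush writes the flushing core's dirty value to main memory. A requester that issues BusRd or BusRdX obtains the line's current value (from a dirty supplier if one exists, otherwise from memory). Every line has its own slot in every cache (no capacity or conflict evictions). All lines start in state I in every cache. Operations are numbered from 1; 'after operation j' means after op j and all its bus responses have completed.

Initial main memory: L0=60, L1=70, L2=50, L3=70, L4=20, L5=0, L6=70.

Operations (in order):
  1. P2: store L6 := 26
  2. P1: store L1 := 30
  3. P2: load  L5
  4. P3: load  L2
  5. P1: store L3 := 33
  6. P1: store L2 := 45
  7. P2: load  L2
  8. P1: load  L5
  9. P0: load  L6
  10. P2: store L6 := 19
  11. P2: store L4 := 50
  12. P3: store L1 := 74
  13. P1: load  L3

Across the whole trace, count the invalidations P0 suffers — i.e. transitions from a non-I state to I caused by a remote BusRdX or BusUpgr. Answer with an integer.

[1] P2: store L6 := 26 | P0:I, P1:I, P2:M(26), P3:I | bus: BusRdX
[2] P1: store L1 := 30 | P0:I, P1:M(30), P2:I, P3:I | bus: BusRdX
[3] P2: load  L5 | P0:I, P1:I, P2:E(0), P3:I | bus: BusRd
[4] P3: load  L2 | P0:I, P1:I, P2:I, P3:E(50) | bus: BusRd
[5] P1: store L3 := 33 | P0:I, P1:M(33), P2:I, P3:I | bus: BusRdX
[6] P1: store L2 := 45 | P0:I, P1:M(45), P2:I, P3:I | bus: BusRdX
[7] P2: load  L2 | P0:I, P1:O(45), P2:S(45), P3:I | bus: BusRd
[8] P1: load  L5 | P0:I, P1:S(0), P2:S(0), P3:I | bus: BusRd
[9] P0: load  L6 | P0:S(26), P1:I, P2:O(26), P3:I | bus: BusRd
[10] P2: store L6 := 19 | P0:I, P1:I, P2:M(19), P3:I | bus: BusUpgr
[11] P2: store L4 := 50 | P0:I, P1:I, P2:M(50), P3:I | bus: BusRdX
[12] P3: store L1 := 74 | P0:I, P1:I, P2:I, P3:M(74) | bus: BusRdX,Flush
[13] P1: load  L3 | P0:I, P1:M(33), P2:I, P3:I | bus: none

invalidations = 1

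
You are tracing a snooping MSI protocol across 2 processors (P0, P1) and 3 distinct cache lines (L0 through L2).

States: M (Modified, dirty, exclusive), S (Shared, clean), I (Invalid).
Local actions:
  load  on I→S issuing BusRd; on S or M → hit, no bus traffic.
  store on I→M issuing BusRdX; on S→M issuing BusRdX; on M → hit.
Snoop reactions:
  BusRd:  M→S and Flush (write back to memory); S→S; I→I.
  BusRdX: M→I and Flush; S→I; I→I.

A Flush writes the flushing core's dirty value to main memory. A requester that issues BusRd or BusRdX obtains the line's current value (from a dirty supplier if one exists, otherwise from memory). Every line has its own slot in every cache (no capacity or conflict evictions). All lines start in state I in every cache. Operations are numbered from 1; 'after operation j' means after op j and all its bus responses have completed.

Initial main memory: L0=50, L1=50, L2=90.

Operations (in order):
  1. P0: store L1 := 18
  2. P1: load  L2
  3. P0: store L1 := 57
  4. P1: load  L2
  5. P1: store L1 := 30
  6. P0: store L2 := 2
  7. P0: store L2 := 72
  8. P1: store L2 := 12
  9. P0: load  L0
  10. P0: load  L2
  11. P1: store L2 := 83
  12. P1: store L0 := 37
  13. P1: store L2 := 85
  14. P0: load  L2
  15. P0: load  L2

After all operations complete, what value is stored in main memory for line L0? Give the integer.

  op1 P0: store L1 := 18 → M/I on L1; bus BusRdX; mem=50
  op2 P1: load  L2 → I/S on L2; bus BusRd; mem=90
  op3 P0: store L1 := 57 → M/I on L1; bus (none); mem=50
  op4 P1: load  L2 → I/S on L2; bus (none); mem=90
  op5 P1: store L1 := 30 → I/M on L1; bus BusRdX Flush; mem=57
  op6 P0: store L2 := 2 → M/I on L2; bus BusRdX; mem=90
  op7 P0: store L2 := 72 → M/I on L2; bus (none); mem=90
  op8 P1: store L2 := 12 → I/M on L2; bus BusRdX Flush; mem=72
  op9 P0: load  L0 → S/I on L0; bus BusRd; mem=50
  op10 P0: load  L2 → S/S on L2; bus BusRd Flush; mem=12
  op11 P1: store L2 := 83 → I/M on L2; bus BusRdX; mem=12
  op12 P1: store L0 := 37 → I/M on L0; bus BusRdX; mem=50
  op13 P1: store L2 := 85 → I/M on L2; bus (none); mem=12
  op14 P0: load  L2 → S/S on L2; bus BusRd Flush; mem=85
  op15 P0: load  L2 → S/S on L2; bus (none); mem=85

memory[L0] = 50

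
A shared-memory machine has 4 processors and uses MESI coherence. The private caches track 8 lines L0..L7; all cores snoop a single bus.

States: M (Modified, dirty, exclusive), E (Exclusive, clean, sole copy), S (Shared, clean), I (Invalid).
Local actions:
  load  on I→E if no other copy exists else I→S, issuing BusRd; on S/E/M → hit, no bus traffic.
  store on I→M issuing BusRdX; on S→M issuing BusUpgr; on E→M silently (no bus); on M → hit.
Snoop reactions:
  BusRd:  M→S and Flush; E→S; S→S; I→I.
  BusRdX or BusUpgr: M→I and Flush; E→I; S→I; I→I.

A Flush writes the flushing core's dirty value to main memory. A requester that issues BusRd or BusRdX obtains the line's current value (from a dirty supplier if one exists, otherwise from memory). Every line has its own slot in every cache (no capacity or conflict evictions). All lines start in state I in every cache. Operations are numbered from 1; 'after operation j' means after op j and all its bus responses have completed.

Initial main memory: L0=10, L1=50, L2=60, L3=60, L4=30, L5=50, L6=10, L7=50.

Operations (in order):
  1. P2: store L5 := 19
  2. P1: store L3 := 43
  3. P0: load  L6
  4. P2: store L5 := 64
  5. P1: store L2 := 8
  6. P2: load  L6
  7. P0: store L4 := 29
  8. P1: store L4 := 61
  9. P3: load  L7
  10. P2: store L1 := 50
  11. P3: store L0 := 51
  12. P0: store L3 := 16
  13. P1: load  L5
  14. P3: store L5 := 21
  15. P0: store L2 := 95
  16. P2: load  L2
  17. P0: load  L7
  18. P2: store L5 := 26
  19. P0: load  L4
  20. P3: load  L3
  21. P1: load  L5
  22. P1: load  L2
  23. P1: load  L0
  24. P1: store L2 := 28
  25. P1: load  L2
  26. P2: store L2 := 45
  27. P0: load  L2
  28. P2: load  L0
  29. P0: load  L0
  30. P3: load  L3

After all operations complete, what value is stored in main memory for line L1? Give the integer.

step 1: P2: store L5 := 19  ⟶  IIMI  (L5)  txn=BusRdX  M[L5]=50
step 2: P1: store L3 := 43  ⟶  IMII  (L3)  txn=BusRdX  M[L3]=60
step 3: P0: load  L6  ⟶  EIII  (L6)  txn=BusRd  M[L6]=10
step 4: P2: store L5 := 64  ⟶  IIMI  (L5)  txn=∅  M[L5]=50
step 5: P1: store L2 := 8  ⟶  IMII  (L2)  txn=BusRdX  M[L2]=60
step 6: P2: load  L6  ⟶  SISI  (L6)  txn=BusRd  M[L6]=10
step 7: P0: store L4 := 29  ⟶  MIII  (L4)  txn=BusRdX  M[L4]=30
step 8: P1: store L4 := 61  ⟶  IMII  (L4)  txn=BusRdX+Flush  M[L4]=29
step 9: P3: load  L7  ⟶  IIIE  (L7)  txn=BusRd  M[L7]=50
step 10: P2: store L1 := 50  ⟶  IIMI  (L1)  txn=BusRdX  M[L1]=50
step 11: P3: store L0 := 51  ⟶  IIIM  (L0)  txn=BusRdX  M[L0]=10
step 12: P0: store L3 := 16  ⟶  MIII  (L3)  txn=BusRdX+Flush  M[L3]=43
step 13: P1: load  L5  ⟶  ISSI  (L5)  txn=BusRd+Flush  M[L5]=64
step 14: P3: store L5 := 21  ⟶  IIIM  (L5)  txn=BusRdX  M[L5]=64
step 15: P0: store L2 := 95  ⟶  MIII  (L2)  txn=BusRdX+Flush  M[L2]=8
step 16: P2: load  L2  ⟶  SISI  (L2)  txn=BusRd+Flush  M[L2]=95
step 17: P0: load  L7  ⟶  SIIS  (L7)  txn=BusRd  M[L7]=50
step 18: P2: store L5 := 26  ⟶  IIMI  (L5)  txn=BusRdX+Flush  M[L5]=21
step 19: P0: load  L4  ⟶  SSII  (L4)  txn=BusRd+Flush  M[L4]=61
step 20: P3: load  L3  ⟶  SIIS  (L3)  txn=BusRd+Flush  M[L3]=16
step 21: P1: load  L5  ⟶  ISSI  (L5)  txn=BusRd+Flush  M[L5]=26
step 22: P1: load  L2  ⟶  SSSI  (L2)  txn=BusRd  M[L2]=95
step 23: P1: load  L0  ⟶  ISIS  (L0)  txn=BusRd+Flush  M[L0]=51
step 24: P1: store L2 := 28  ⟶  IMII  (L2)  txn=BusUpgr  M[L2]=95
step 25: P1: load  L2  ⟶  IMII  (L2)  txn=∅  M[L2]=95
step 26: P2: store L2 := 45  ⟶  IIMI  (L2)  txn=BusRdX+Flush  M[L2]=28
step 27: P0: load  L2  ⟶  SISI  (L2)  txn=BusRd+Flush  M[L2]=45
step 28: P2: load  L0  ⟶  ISSS  (L0)  txn=BusRd  M[L0]=51
step 29: P0: load  L0  ⟶  SSSS  (L0)  txn=BusRd  M[L0]=51
step 30: P3: load  L3  ⟶  SIIS  (L3)  txn=∅  M[L3]=16

memory[L1] = 50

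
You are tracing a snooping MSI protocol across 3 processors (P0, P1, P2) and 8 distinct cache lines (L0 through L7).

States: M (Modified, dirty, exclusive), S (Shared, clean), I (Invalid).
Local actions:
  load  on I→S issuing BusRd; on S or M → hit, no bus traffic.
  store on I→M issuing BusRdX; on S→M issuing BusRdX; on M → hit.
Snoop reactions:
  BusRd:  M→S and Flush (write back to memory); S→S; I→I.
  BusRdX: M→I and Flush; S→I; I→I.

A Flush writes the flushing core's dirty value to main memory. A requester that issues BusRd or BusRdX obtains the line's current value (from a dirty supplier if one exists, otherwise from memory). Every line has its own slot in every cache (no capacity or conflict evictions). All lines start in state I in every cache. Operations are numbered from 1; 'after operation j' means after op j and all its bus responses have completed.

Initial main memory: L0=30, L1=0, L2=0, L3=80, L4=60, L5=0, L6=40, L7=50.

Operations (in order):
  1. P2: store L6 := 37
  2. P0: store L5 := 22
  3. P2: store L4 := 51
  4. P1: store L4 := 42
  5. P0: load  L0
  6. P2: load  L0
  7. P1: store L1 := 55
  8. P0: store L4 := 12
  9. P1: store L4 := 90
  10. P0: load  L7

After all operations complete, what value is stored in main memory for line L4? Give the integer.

memory[L4] = 12

1. P2: store L6 := 37  bus=[BusRdX]  L6: P0=I P1=I P2=M  mem[L6]=40
2. P0: store L5 := 22  bus=[BusRdX]  L5: P0=M P1=I P2=I  mem[L5]=0
3. P2: store L4 := 51  bus=[BusRdX]  L4: P0=I P1=I P2=M  mem[L4]=60
4. P1: store L4 := 42  bus=[BusRdX,Flush]  L4: P0=I P1=M P2=I  mem[L4]=51
5. P0: load  L0  bus=[BusRd]  L0: P0=S P1=I P2=I  mem[L0]=30
6. P2: load  L0  bus=[BusRd]  L0: P0=S P1=I P2=S  mem[L0]=30
7. P1: store L1 := 55  bus=[BusRdX]  L1: P0=I P1=M P2=I  mem[L1]=0
8. P0: store L4 := 12  bus=[BusRdX,Flush]  L4: P0=M P1=I P2=I  mem[L4]=42
9. P1: store L4 := 90  bus=[BusRdX,Flush]  L4: P0=I P1=M P2=I  mem[L4]=12
10. P0: load  L7  bus=[BusRd]  L7: P0=S P1=I P2=I  mem[L7]=50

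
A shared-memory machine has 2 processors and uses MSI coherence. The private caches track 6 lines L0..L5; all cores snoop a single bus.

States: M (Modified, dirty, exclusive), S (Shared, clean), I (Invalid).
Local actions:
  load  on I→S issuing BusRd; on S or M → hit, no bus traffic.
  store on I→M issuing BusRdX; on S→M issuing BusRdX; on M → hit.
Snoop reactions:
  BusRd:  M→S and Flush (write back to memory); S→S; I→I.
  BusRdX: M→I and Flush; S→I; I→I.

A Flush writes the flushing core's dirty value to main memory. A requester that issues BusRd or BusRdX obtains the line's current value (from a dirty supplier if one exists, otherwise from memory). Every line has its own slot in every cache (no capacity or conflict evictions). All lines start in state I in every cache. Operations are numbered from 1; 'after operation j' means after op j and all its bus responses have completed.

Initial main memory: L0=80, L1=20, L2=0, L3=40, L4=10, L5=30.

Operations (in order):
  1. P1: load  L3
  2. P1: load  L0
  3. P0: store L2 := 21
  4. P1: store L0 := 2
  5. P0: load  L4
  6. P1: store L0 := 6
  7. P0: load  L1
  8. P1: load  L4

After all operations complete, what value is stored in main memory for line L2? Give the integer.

step 1: P1: load  L3  ⟶  IS  (L3)  txn=BusRd  M[L3]=40
step 2: P1: load  L0  ⟶  IS  (L0)  txn=BusRd  M[L0]=80
step 3: P0: store L2 := 21  ⟶  MI  (L2)  txn=BusRdX  M[L2]=0
step 4: P1: store L0 := 2  ⟶  IM  (L0)  txn=BusRdX  M[L0]=80
step 5: P0: load  L4  ⟶  SI  (L4)  txn=BusRd  M[L4]=10
step 6: P1: store L0 := 6  ⟶  IM  (L0)  txn=∅  M[L0]=80
step 7: P0: load  L1  ⟶  SI  (L1)  txn=BusRd  M[L1]=20
step 8: P1: load  L4  ⟶  SS  (L4)  txn=BusRd  M[L4]=10

memory[L2] = 0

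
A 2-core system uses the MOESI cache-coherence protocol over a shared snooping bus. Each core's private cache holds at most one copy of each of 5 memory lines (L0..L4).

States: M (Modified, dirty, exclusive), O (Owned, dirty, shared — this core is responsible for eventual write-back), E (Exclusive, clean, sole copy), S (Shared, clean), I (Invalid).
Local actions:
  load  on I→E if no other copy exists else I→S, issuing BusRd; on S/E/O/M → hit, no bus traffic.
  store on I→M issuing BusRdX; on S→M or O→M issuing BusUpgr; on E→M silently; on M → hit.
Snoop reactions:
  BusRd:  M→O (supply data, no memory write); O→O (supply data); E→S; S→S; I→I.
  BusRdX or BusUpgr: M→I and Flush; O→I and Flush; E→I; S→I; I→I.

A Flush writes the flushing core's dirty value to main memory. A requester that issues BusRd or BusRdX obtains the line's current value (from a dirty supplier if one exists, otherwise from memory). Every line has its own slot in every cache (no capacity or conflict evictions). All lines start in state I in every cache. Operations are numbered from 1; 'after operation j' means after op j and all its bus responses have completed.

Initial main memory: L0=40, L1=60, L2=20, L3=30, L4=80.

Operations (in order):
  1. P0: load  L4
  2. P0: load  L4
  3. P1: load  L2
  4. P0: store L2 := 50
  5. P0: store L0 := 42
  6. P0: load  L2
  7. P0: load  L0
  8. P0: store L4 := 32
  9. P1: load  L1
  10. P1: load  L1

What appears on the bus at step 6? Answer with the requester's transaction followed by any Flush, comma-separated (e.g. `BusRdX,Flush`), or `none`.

bus = none

[1] P0: load  L4 | P0:E(80), P1:I | bus: BusRd
[2] P0: load  L4 | P0:E(80), P1:I | bus: none
[3] P1: load  L2 | P0:I, P1:E(20) | bus: BusRd
[4] P0: store L2 := 50 | P0:M(50), P1:I | bus: BusRdX
[5] P0: store L0 := 42 | P0:M(42), P1:I | bus: BusRdX
[6] P0: load  L2 | P0:M(50), P1:I | bus: none
[7] P0: load  L0 | P0:M(42), P1:I | bus: none
[8] P0: store L4 := 32 | P0:M(32), P1:I | bus: none
[9] P1: load  L1 | P0:I, P1:E(60) | bus: BusRd
[10] P1: load  L1 | P0:I, P1:E(60) | bus: none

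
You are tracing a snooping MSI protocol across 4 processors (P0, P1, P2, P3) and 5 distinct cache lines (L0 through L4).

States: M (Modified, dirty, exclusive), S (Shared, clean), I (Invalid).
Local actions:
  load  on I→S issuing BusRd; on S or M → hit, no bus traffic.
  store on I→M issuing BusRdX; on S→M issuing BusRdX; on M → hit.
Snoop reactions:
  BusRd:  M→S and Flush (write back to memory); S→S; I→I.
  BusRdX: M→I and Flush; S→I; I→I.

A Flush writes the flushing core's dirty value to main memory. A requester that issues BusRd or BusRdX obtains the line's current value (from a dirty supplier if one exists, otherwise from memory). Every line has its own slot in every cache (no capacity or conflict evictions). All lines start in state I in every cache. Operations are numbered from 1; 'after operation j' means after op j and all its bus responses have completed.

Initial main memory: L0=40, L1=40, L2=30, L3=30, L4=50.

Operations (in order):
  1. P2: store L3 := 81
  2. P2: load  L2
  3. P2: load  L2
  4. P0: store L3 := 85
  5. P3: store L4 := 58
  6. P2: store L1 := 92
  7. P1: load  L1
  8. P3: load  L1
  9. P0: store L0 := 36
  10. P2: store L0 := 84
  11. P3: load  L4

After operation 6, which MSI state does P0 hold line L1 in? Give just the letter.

[1] P2: store L3 := 81 | P0:I, P1:I, P2:M(81), P3:I | bus: BusRdX
[2] P2: load  L2 | P0:I, P1:I, P2:S(30), P3:I | bus: BusRd
[3] P2: load  L2 | P0:I, P1:I, P2:S(30), P3:I | bus: none
[4] P0: store L3 := 85 | P0:M(85), P1:I, P2:I, P3:I | bus: BusRdX,Flush
[5] P3: store L4 := 58 | P0:I, P1:I, P2:I, P3:M(58) | bus: BusRdX
[6] P2: store L1 := 92 | P0:I, P1:I, P2:M(92), P3:I | bus: BusRdX
[7] P1: load  L1 | P0:I, P1:S(92), P2:S(92), P3:I | bus: BusRd,Flush
[8] P3: load  L1 | P0:I, P1:S(92), P2:S(92), P3:S(92) | bus: BusRd
[9] P0: store L0 := 36 | P0:M(36), P1:I, P2:I, P3:I | bus: BusRdX
[10] P2: store L0 := 84 | P0:I, P1:I, P2:M(84), P3:I | bus: BusRdX,Flush
[11] P3: load  L4 | P0:I, P1:I, P2:I, P3:M(58) | bus: none

state = I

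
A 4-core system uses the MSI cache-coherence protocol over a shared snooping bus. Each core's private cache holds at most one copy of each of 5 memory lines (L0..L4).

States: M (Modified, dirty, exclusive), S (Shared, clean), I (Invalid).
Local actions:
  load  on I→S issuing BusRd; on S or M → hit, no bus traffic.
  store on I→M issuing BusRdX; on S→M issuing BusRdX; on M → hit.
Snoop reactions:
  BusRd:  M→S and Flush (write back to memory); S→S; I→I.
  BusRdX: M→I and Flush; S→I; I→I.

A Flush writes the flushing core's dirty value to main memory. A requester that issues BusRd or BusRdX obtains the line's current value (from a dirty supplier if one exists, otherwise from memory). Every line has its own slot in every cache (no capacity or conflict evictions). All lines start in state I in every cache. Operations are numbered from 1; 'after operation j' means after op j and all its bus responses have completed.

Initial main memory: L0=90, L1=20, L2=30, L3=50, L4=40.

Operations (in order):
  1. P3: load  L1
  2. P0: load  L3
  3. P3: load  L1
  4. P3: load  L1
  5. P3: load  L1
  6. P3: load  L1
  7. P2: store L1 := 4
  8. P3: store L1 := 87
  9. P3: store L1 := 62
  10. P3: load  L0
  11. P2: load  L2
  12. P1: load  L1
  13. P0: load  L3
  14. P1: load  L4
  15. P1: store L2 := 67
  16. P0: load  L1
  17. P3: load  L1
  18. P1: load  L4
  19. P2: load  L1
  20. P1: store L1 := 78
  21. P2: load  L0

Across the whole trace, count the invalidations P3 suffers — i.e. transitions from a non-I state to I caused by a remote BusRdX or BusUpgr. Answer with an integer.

step 1: P3: load  L1  ⟶  IIIS  (L1)  txn=BusRd  M[L1]=20
step 2: P0: load  L3  ⟶  SIII  (L3)  txn=BusRd  M[L3]=50
step 3: P3: load  L1  ⟶  IIIS  (L1)  txn=∅  M[L1]=20
step 4: P3: load  L1  ⟶  IIIS  (L1)  txn=∅  M[L1]=20
step 5: P3: load  L1  ⟶  IIIS  (L1)  txn=∅  M[L1]=20
step 6: P3: load  L1  ⟶  IIIS  (L1)  txn=∅  M[L1]=20
step 7: P2: store L1 := 4  ⟶  IIMI  (L1)  txn=BusRdX  M[L1]=20
step 8: P3: store L1 := 87  ⟶  IIIM  (L1)  txn=BusRdX+Flush  M[L1]=4
step 9: P3: store L1 := 62  ⟶  IIIM  (L1)  txn=∅  M[L1]=4
step 10: P3: load  L0  ⟶  IIIS  (L0)  txn=BusRd  M[L0]=90
step 11: P2: load  L2  ⟶  IISI  (L2)  txn=BusRd  M[L2]=30
step 12: P1: load  L1  ⟶  ISIS  (L1)  txn=BusRd+Flush  M[L1]=62
step 13: P0: load  L3  ⟶  SIII  (L3)  txn=∅  M[L3]=50
step 14: P1: load  L4  ⟶  ISII  (L4)  txn=BusRd  M[L4]=40
step 15: P1: store L2 := 67  ⟶  IMII  (L2)  txn=BusRdX  M[L2]=30
step 16: P0: load  L1  ⟶  SSIS  (L1)  txn=BusRd  M[L1]=62
step 17: P3: load  L1  ⟶  SSIS  (L1)  txn=∅  M[L1]=62
step 18: P1: load  L4  ⟶  ISII  (L4)  txn=∅  M[L4]=40
step 19: P2: load  L1  ⟶  SSSS  (L1)  txn=BusRd  M[L1]=62
step 20: P1: store L1 := 78  ⟶  IMII  (L1)  txn=BusRdX  M[L1]=62
step 21: P2: load  L0  ⟶  IISS  (L0)  txn=BusRd  M[L0]=90

invalidations = 2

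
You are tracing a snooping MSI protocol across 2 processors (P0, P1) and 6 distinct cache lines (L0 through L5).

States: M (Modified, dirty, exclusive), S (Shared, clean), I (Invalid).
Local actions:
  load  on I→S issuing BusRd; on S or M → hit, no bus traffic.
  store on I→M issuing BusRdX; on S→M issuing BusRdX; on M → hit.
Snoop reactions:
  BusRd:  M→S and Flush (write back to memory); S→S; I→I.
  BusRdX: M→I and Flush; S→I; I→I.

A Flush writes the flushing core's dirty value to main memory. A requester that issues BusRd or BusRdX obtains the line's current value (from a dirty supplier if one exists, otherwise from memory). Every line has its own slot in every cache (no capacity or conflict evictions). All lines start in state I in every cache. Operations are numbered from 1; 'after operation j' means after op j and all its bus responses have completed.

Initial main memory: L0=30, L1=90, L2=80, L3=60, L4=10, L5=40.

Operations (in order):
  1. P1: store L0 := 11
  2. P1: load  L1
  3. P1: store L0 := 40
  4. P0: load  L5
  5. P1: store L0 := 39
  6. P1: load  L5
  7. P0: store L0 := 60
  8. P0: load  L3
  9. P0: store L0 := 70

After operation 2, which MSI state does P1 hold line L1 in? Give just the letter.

state = S

1. P1: store L0 := 11  bus=[BusRdX]  L0: P0=I P1=M  mem[L0]=30
2. P1: load  L1  bus=[BusRd]  L1: P0=I P1=S  mem[L1]=90
3. P1: store L0 := 40  bus=[-]  L0: P0=I P1=M  mem[L0]=30
4. P0: load  L5  bus=[BusRd]  L5: P0=S P1=I  mem[L5]=40
5. P1: store L0 := 39  bus=[-]  L0: P0=I P1=M  mem[L0]=30
6. P1: load  L5  bus=[BusRd]  L5: P0=S P1=S  mem[L5]=40
7. P0: store L0 := 60  bus=[BusRdX,Flush]  L0: P0=M P1=I  mem[L0]=39
8. P0: load  L3  bus=[BusRd]  L3: P0=S P1=I  mem[L3]=60
9. P0: store L0 := 70  bus=[-]  L0: P0=M P1=I  mem[L0]=39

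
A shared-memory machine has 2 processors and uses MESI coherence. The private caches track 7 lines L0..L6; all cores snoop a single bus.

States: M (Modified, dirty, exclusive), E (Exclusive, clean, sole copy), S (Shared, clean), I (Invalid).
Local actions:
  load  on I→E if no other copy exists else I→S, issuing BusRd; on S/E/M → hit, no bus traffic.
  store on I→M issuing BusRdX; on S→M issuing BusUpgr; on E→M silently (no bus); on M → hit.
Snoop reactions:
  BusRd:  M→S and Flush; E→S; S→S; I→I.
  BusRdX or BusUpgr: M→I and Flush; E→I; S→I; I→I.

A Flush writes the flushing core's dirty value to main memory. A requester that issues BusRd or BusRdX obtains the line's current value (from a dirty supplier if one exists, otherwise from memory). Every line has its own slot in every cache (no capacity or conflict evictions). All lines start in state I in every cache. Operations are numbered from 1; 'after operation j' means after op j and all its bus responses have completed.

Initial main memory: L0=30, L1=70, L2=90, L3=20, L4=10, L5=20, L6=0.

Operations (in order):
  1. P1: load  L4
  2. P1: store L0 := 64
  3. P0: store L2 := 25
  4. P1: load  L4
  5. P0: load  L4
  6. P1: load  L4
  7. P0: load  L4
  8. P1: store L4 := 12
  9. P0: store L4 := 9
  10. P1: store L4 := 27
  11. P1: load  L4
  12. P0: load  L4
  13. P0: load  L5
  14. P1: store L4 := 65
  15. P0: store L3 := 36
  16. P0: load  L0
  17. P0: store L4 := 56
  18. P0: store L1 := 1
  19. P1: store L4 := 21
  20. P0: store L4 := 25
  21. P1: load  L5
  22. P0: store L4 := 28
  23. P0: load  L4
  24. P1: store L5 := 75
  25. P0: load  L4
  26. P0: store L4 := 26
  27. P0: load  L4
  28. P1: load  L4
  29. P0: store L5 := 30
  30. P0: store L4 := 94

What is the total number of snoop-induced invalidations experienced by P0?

step 1: P1: load  L4  ⟶  IE  (L4)  txn=BusRd  M[L4]=10
step 2: P1: store L0 := 64  ⟶  IM  (L0)  txn=BusRdX  M[L0]=30
step 3: P0: store L2 := 25  ⟶  MI  (L2)  txn=BusRdX  M[L2]=90
step 4: P1: load  L4  ⟶  IE  (L4)  txn=∅  M[L4]=10
step 5: P0: load  L4  ⟶  SS  (L4)  txn=BusRd  M[L4]=10
step 6: P1: load  L4  ⟶  SS  (L4)  txn=∅  M[L4]=10
step 7: P0: load  L4  ⟶  SS  (L4)  txn=∅  M[L4]=10
step 8: P1: store L4 := 12  ⟶  IM  (L4)  txn=BusUpgr  M[L4]=10
step 9: P0: store L4 := 9  ⟶  MI  (L4)  txn=BusRdX+Flush  M[L4]=12
step 10: P1: store L4 := 27  ⟶  IM  (L4)  txn=BusRdX+Flush  M[L4]=9
step 11: P1: load  L4  ⟶  IM  (L4)  txn=∅  M[L4]=9
step 12: P0: load  L4  ⟶  SS  (L4)  txn=BusRd+Flush  M[L4]=27
step 13: P0: load  L5  ⟶  EI  (L5)  txn=BusRd  M[L5]=20
step 14: P1: store L4 := 65  ⟶  IM  (L4)  txn=BusUpgr  M[L4]=27
step 15: P0: store L3 := 36  ⟶  MI  (L3)  txn=BusRdX  M[L3]=20
step 16: P0: load  L0  ⟶  SS  (L0)  txn=BusRd+Flush  M[L0]=64
step 17: P0: store L4 := 56  ⟶  MI  (L4)  txn=BusRdX+Flush  M[L4]=65
step 18: P0: store L1 := 1  ⟶  MI  (L1)  txn=BusRdX  M[L1]=70
step 19: P1: store L4 := 21  ⟶  IM  (L4)  txn=BusRdX+Flush  M[L4]=56
step 20: P0: store L4 := 25  ⟶  MI  (L4)  txn=BusRdX+Flush  M[L4]=21
step 21: P1: load  L5  ⟶  SS  (L5)  txn=BusRd  M[L5]=20
step 22: P0: store L4 := 28  ⟶  MI  (L4)  txn=∅  M[L4]=21
step 23: P0: load  L4  ⟶  MI  (L4)  txn=∅  M[L4]=21
step 24: P1: store L5 := 75  ⟶  IM  (L5)  txn=BusUpgr  M[L5]=20
step 25: P0: load  L4  ⟶  MI  (L4)  txn=∅  M[L4]=21
step 26: P0: store L4 := 26  ⟶  MI  (L4)  txn=∅  M[L4]=21
step 27: P0: load  L4  ⟶  MI  (L4)  txn=∅  M[L4]=21
step 28: P1: load  L4  ⟶  SS  (L4)  txn=BusRd+Flush  M[L4]=26
step 29: P0: store L5 := 30  ⟶  MI  (L5)  txn=BusRdX+Flush  M[L5]=75
step 30: P0: store L4 := 94  ⟶  MI  (L4)  txn=BusUpgr  M[L4]=26

invalidations = 5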